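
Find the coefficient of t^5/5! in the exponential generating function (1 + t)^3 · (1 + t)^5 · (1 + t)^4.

The EGF product rule gives c_5 = Σ_{k_1+k_2+k_3=5} C(5; k_1,k_2,k_3) · ∏ g_i(k_i), where (1+t)^3 gives the falling factorial (3)_k; (1+t)^5 gives the falling factorial (5)_k; (1+t)^4 gives the falling factorial (4)_k.
g_1(k) for k = 0…5: 1, 3, 6, 6, 0, 0.
g_2(k) for k = 0…5: 1, 5, 20, 60, 120, 120.
g_3(k) for k = 0…5: 1, 4, 12, 24, 24, 0.
First combine the last two factors: h(k) = Σ_j C(k,j)·g_2(j)·g_3(k−j) for k = 0…5: 1, 9, 72, 504, 3024, 15120.
c_5 = Σ_k C(5,k)·g_1(k)·h(5−k) = 1·1·15120 + 5·3·3024 + 10·6·504 + 10·6·72 = 15120 + 45360 + 30240 + 4320 = 95040.

95040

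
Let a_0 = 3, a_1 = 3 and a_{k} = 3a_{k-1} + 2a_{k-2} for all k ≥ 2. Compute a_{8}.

The ordinary generating function has denominator 1 - 3y - 2y^2.
Iterating the recurrence: a_0,…,a_{8} = 3, 3, 15, 51, 183, 651, 2319, 8259, 29415.

29415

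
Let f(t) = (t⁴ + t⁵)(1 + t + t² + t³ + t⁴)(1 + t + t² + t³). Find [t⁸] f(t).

(t⁴ + t⁵) has coefficients 0,0,0,0,1,1 for degrees 0…5.
(1 + t + t² + t³ + t⁴) has coefficients 1,1,1,1,1,0,0,0,0 for degrees 0…8.
Finally multiplying by (1 + t + t² + t³), the product of all factors after the first has coefficients 1,2,3,4,4,3,2,1,0 for degrees 0…8.
[t⁸] = 1·4 + 1·4 = 8.

8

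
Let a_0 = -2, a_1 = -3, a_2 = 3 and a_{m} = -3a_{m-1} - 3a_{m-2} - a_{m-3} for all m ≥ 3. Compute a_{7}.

The ordinary generating function has denominator 1 + 3q + 3q^2 + q^3.
Iterating the recurrence: a_0,…,a_{7} = -2, -3, 3, 2, -12, 27, -47, 72.

72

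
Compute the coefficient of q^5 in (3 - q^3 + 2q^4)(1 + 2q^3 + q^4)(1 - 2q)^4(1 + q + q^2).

2

(3 - q^3 + 2q^4) has coefficients 3,0,0,-1,2 for degrees 0…4.
(1 + 2q^3 + q^4) has coefficients 1,0,0,2,1,0 for degrees 0…5.
Multiplying by (1 - 2q)^4 gives running coefficients 1,-8,24,-30,1,40 for degrees 0…5.
Finally multiplying by (1 + q + q^2), the product of all factors after the first has coefficients 1,-7,17,-14,-5,11 for degrees 0…5.
[q^5] = 3·11 − 1·17 + 2·(-7) = 2.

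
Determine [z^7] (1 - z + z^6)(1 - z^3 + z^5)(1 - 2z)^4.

(1 - z + z^6) has coefficients 1,-1,0,0,0,0,1 for degrees 0…6.
(1 - z^3 + z^5) has coefficients 1,0,0,-1,0,1,0,0 for degrees 0…7.
Finally multiplying by (1 - 2z)^4, the product of all factors after the first has coefficients 1,-8,24,-33,24,-23,24,8 for degrees 0…7.
[z^7] = 1·8 − 1·24 + 1·(-8) = -24.

-24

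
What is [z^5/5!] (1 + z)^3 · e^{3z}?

3618

The EGF product rule gives c_5 = Σ_{k_1+k_2=5} C(5; k_1,k_2) · ∏ g_i(k_i), where (1+z)^3 gives the falling factorial (3)_k; e^{3z} gives (3)^k.
g_1(k) for k = 0…5: 1, 3, 6, 6, 0, 0.
g_2(k) for k = 0…5: 1, 3, 9, 27, 81, 243.
c_5 = Σ_k C(5,k)·g_1(k)·g_2(5−k) = 1·1·243 + 5·3·81 + 10·6·27 + 10·6·9 = 243 + 1215 + 1620 + 540 = 3618.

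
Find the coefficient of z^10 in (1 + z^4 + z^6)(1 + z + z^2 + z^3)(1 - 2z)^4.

-16

(1 + z^4 + z^6) has coefficients 1,0,0,0,1,0,1 for degrees 0…6.
(1 + z + z^2 + z^3) has coefficients 1,1,1,1,0,0,0,0,0,0,0 for degrees 0…10.
Finally multiplying by (1 - 2z)^4, the product of all factors after the first has coefficients 1,-7,17,-15,0,8,-16,16,0,0,0 for degrees 0…10.
[z^10] = 1·0 + 1·(-16) + 1·0 = -16.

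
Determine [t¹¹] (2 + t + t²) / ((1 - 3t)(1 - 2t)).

The denominator gives the recurrence a_n = 5a_(n−1) − 6a_(n−2) for n ≥ 3; the numerator fixes a_0 = 2, a_1 = 11, a_2 = 44.
Iterating: 2, 11, 44, 154, 506, 1606, 4994, 15334, 46706, 141526, 427394, 1287814, so a_11 = 1287814.

1287814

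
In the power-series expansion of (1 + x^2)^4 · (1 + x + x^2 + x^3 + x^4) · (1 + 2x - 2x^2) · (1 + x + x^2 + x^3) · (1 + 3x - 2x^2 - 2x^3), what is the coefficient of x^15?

(1 + x^2)^4 has coefficients 1,0,4,0,6,0,4,0,1 for degrees 0…8.
(1 + x + x^2 + x^3 + x^4) has coefficients 1,1,1,1,1,0,0,0,0,0,0,0,0,0,0,0 for degrees 0…15.
Multiplying by (1 + 2x - 2x^2) gives running coefficients 1,3,1,1,1,0,-2,0,0,0,0,0,0,0,0,0 for degrees 0…15.
Multiplying by (1 + x + x^2 + x^3) gives running coefficients 1,4,5,6,6,3,0,-1,-2,-2,0,0,0,0,0,0 for degrees 0…15.
Finally multiplying by (1 + 3x - 2x^2 - 2x^3), the product of all factors after the first has coefficients 1,7,15,11,6,-1,-15,-19,-11,-6,0,8,4,0,0,0 for degrees 0…15.
[x^15] = 1·0 + 4·0 + 6·8 + 4·(-6) + 1·(-19) = 5.

5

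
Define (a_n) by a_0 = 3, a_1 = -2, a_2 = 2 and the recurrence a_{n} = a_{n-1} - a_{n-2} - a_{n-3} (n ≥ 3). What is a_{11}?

The ordinary generating function has denominator 1 - z + z^2 + z^3.
Iterating the recurrence: a_0,…,a_{11} = 3, -2, 2, 1, 1, -2, -4, -3, 3, 10, 10, -3.

-3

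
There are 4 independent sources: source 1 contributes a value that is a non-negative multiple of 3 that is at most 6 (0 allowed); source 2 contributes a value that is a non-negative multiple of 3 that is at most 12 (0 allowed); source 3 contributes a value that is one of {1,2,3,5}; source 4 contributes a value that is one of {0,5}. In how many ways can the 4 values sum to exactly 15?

6

The generating function for the choices is (1 + x³ + x⁶)·(1 + x³ + x⁶ + x⁹ + x¹²)·(x + x² + x³ + x⁵)·(1 + x⁵); the count is [x¹⁵].
(1 + x³ + x⁶) has coefficients 1,0,0,1,0,0,1 for degrees 0…6.
(1 + x³ + x⁶ + x⁹ + x¹²) has coefficients 1,0,0,1,0,0,1,0,0,1,0,0,1,0,0,0 for degrees 0…15.
Multiplying by (x + x² + x³ + x⁵) gives running coefficients 0,1,1,1,1,2,1,1,2,1,1,2,1,1,2,1 for degrees 0…15.
Finally multiplying by (1 + x⁵), the product of all factors after the first has coefficients 0,1,1,1,1,2,2,2,3,2,3,3,2,3,3,2 for degrees 0…15.
[x¹⁵] = 1·2 + 1·2 + 1·2 = 6.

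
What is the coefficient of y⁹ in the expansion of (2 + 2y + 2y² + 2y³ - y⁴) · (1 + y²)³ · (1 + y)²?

(2 + 2y + 2y² + 2y³ - y⁴) has coefficients 2,2,2,2,-1 for degrees 0…4.
(1 + y²)³ has coefficients 1,0,3,0,3,0,1,0,0,0 for degrees 0…9.
Finally multiplying by (1 + y)², the product of all factors after the first has coefficients 1,2,4,6,6,6,4,2,1,0 for degrees 0…9.
[y⁹] = 2·0 + 2·1 + 2·2 + 2·4 − 1·6 = 8.

8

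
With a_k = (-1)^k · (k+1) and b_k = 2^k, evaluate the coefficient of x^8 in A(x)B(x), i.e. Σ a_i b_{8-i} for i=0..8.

117

This is [x^8] in the product of the two ordinary generating functions.
Σ = 1·256 − 2·128 + 3·64 − 4·32 + 5·16 − 6·8 + 7·4 − 8·2 + 9·1 = 117.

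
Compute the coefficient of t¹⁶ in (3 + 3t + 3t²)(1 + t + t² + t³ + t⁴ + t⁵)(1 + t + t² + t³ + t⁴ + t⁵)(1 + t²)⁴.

(3 + 3t + 3t²) has coefficients 3,3,3 for degrees 0…2.
(1 + t + t² + t³ + t⁴ + t⁵) has coefficients 1,1,1,1,1,1,0,0,0,0,0,0,0,0,0,0,0 for degrees 0…16.
Multiplying by (1 + t + t² + t³ + t⁴ + t⁵) gives running coefficients 1,2,3,4,5,6,5,4,3,2,1,0,0,0,0,0,0 for degrees 0…16.
Finally multiplying by (1 + t²)⁴, the product of all factors after the first has coefficients 1,2,7,12,23,34,47,60,66,72,66,60,47,34,23,12,7 for degrees 0…16.
[t¹⁶] = 3·7 + 3·12 + 3·23 = 126.

126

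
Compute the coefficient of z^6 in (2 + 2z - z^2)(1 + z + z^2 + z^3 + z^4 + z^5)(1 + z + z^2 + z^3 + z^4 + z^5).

(2 + 2z - z^2) has coefficients 2,2,-1 for degrees 0…2.
(1 + z + z^2 + z^3 + z^4 + z^5) has coefficients 1,1,1,1,1,1,0 for degrees 0…6.
Finally multiplying by (1 + z + z^2 + z^3 + z^4 + z^5), the product of all factors after the first has coefficients 1,2,3,4,5,6,5 for degrees 0…6.
[z^6] = 2·5 + 2·6 − 1·5 = 17.

17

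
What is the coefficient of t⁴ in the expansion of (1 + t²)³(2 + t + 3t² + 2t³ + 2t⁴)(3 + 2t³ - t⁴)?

51

(1 + t²)³ has coefficients 1,0,3,0,3 for degrees 0…4.
(2 + t + 3t² + 2t³ + 2t⁴) has coefficients 2,1,3,2,2 for degrees 0…4.
Finally multiplying by (3 + 2t³ - t⁴), the product of all factors after the first has coefficients 6,3,9,10,6 for degrees 0…4.
[t⁴] = 1·6 + 3·9 + 3·6 = 51.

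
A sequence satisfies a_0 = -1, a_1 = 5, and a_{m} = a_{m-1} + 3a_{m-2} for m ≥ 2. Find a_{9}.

The ordinary generating function has denominator 1 - x - 3x^2.
Iterating the recurrence: a_0,…,a_{9} = -1, 5, 2, 17, 23, 74, 143, 365, 794, 1889.

1889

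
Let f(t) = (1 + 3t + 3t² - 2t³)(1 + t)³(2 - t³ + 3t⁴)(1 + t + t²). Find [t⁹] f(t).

(1 + 3t + 3t² - 2t³) has coefficients 1,3,3,-2 for degrees 0…3.
(1 + t)³ has coefficients 1,3,3,1,0,0,0,0,0,0 for degrees 0…9.
Multiplying by (2 - t³ + 3t⁴) gives running coefficients 2,6,6,1,0,6,8,3,0,0 for degrees 0…9.
Finally multiplying by (1 + t + t²), the product of all factors after the first has coefficients 2,8,14,13,7,7,14,17,11,3 for degrees 0…9.
[t⁹] = 1·3 + 3·11 + 3·17 − 2·14 = 59.

59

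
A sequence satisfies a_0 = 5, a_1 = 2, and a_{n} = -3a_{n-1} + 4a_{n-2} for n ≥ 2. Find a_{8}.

39326

The ordinary generating function has denominator 1 + 3x - 4x^2.
Iterating the recurrence: a_0,…,a_{8} = 5, 2, 14, -34, 158, -610, 2462, -9826, 39326.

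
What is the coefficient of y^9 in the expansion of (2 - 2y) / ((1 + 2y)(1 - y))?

The denominator gives the recurrence a_n = −a_(n−1) + 2a_(n−2) for n ≥ 3; the numerator fixes a_0 = 2, a_1 = -4, a_2 = 8.
Iterating: 2, -4, 8, -16, 32, -64, 128, -256, 512, -1024, so a_9 = -1024.

-1024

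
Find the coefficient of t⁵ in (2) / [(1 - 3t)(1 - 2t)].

The denominator gives the recurrence a_n = 5a_(n−1) − 6a_(n−2) for n ≥ 2; the numerator fixes a_0 = 2, a_1 = 10.
Iterating: 2, 10, 38, 130, 422, 1330, so a_5 = 1330.

1330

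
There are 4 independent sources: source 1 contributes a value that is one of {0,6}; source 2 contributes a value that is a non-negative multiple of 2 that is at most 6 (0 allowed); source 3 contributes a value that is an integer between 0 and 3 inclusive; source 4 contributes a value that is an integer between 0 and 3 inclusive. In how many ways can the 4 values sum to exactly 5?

The generating function for the choices is (1 + z⁶)·(1 + z² + z⁴ + z⁶)·(1 + z + z² + z³)·(1 + z + z² + z³); the count is [z⁵].
(1 + z⁶) has coefficients 1,0,0,0,0,0 for degrees 0…5.
(1 + z² + z⁴ + z⁶) has coefficients 1,0,1,0,1,0 for degrees 0…5.
Multiplying by (1 + z + z² + z³) gives running coefficients 1,1,2,2,2,2 for degrees 0…5.
Finally multiplying by (1 + z + z² + z³), the product of all factors after the first has coefficients 1,2,4,6,7,8 for degrees 0…5.
[z⁵] = 1·8 = 8.

8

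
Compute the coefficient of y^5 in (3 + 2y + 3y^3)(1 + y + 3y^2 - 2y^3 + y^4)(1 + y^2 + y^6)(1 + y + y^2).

35

(3 + 2y + 3y^3) has coefficients 3,2,0,3 for degrees 0…3.
(1 + y + 3y^2 - 2y^3 + y^4) has coefficients 1,1,3,-2,1,0 for degrees 0…5.
Multiplying by (1 + y^2 + y^6) gives running coefficients 1,1,4,-1,4,-2 for degrees 0…5.
Finally multiplying by (1 + y + y^2), the product of all factors after the first has coefficients 1,2,6,4,7,1 for degrees 0…5.
[y^5] = 3·1 + 2·7 + 3·6 = 35.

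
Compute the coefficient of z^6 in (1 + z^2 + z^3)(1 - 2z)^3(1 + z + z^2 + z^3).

-11

(1 + z^2 + z^3) has coefficients 1,0,1,1 for degrees 0…3.
(1 - 2z)^3 has coefficients 1,-6,12,-8,0,0,0 for degrees 0…6.
Finally multiplying by (1 + z + z^2 + z^3), the product of all factors after the first has coefficients 1,-5,7,-1,-2,4,-8 for degrees 0…6.
[z^6] = 1·(-8) + 1·(-2) + 1·(-1) = -11.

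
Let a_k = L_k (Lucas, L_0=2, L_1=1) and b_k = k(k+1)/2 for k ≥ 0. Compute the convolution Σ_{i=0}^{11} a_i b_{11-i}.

Write out a_i and b_{11-i} for i = 0,…,11 and sum the products.
Σ = 2·66 + 1·55 + 3·45 + 4·36 + 7·28 + 11·21 + 18·15 + 29·10 + 47·6 + 76·3 + 123·1 + 199·0 = 2086.

2086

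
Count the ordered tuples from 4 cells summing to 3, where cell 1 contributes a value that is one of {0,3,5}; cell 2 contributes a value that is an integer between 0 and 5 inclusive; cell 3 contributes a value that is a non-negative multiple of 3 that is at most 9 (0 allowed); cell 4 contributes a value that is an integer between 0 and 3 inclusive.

The generating function for the choices is (1 + y^3 + y^5)·(1 + y + y^2 + y^3 + y^4 + y^5)·(1 + y^3 + y^6 + y^9)·(1 + y + y^2 + y^3); the count is [y^3].
(1 + y^3 + y^5) has coefficients 1,0,0,1 for degrees 0…3.
(1 + y + y^2 + y^3 + y^4 + y^5) has coefficients 1,1,1,1 for degrees 0…3.
Multiplying by (1 + y^3 + y^6 + y^9) gives running coefficients 1,1,1,2 for degrees 0…3.
Finally multiplying by (1 + y + y^2 + y^3), the product of all factors after the first has coefficients 1,2,3,5 for degrees 0…3.
[y^3] = 1·5 + 1·1 = 6.

6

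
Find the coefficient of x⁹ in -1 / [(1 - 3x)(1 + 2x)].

-11605

The denominator gives the recurrence a_n = a_(n−1) + 6a_(n−2) for n ≥ 2; the numerator fixes a_0 = -1, a_1 = -1.
Iterating: -1, -1, -7, -13, -55, -133, -463, -1261, -4039, -11605, so a_9 = -11605.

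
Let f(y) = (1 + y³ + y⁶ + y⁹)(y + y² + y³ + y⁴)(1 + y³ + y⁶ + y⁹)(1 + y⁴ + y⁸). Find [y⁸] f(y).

(1 + y³ + y⁶ + y⁹) has coefficients 1,0,0,1,0,0,1,0,0 for degrees 0…8.
(y + y² + y³ + y⁴) has coefficients 0,1,1,1,1,0,0,0,0 for degrees 0…8.
Multiplying by (1 + y³ + y⁶ + y⁹) gives running coefficients 0,1,1,1,2,1,1,2,1 for degrees 0…8.
Finally multiplying by (1 + y⁴ + y⁸), the product of all factors after the first has coefficients 0,1,1,1,2,2,2,3,3 for degrees 0…8.
[y⁸] = 1·3 + 1·2 + 1·1 = 6.

6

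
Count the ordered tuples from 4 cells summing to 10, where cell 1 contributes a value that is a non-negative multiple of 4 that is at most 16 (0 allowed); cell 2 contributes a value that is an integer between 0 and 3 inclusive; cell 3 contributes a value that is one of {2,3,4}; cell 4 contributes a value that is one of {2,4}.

6

The generating function for the choices is (1 + t^4 + t^8 + t^12 + t^16)·(1 + t + t^2 + t^3)·(t^2 + t^3 + t^4)·(t^2 + t^4); the count is [t^10].
(1 + t^4 + t^8 + t^12 + t^16) has coefficients 1,0,0,0,1,0,0,0,1,0,0 for degrees 0…10.
(1 + t + t^2 + t^3) has coefficients 1,1,1,1,0,0,0,0,0,0,0 for degrees 0…10.
Multiplying by (t^2 + t^3 + t^4) gives running coefficients 0,0,1,2,3,3,2,1,0,0,0 for degrees 0…10.
Finally multiplying by (t^2 + t^4), the product of all factors after the first has coefficients 0,0,0,0,1,2,4,5,5,4,2 for degrees 0…10.
[t^10] = 1·2 + 1·4 + 1·0 = 6.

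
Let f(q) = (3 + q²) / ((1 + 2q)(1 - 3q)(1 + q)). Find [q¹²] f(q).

754666

Partial fractions give a closed form: a_n = (13/5)·(-2)^n + (7/5)·3^n + (-1)·(-1)^n.
At n = 12: a_12 = 754666.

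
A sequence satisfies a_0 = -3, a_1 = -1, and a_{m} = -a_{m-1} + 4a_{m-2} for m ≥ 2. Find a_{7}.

The ordinary generating function has denominator 1 + t - 4t^2.
Iterating the recurrence: a_0,…,a_{7} = -3, -1, -11, 7, -51, 79, -283, 599.

599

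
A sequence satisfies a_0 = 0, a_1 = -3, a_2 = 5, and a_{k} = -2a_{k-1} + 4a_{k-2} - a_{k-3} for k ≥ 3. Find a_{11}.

-292919

The ordinary generating function has denominator 1 + 2z - 4z^2 + z^3.
Iterating the recurrence: a_0,…,a_{11} = 0, -3, 5, -22, 67, -227, 744, -2463, 8129, -26854, 88687, -292919.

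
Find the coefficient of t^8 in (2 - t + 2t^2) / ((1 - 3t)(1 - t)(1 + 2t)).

11358

Partial fractions give a closed form: a_n = (17/10)·3^n + (-1/2)·1^n + (4/5)·(-2)^n.
At n = 8: a_8 = 11358.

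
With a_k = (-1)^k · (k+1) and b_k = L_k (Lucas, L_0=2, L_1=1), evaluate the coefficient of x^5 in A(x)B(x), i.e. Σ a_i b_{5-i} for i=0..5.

-10

Write out a_i and b_{5-i} for i = 0,…,5 and sum the products.
Σ = 1·11 − 2·7 + 3·4 − 4·3 + 5·1 − 6·2 = -10.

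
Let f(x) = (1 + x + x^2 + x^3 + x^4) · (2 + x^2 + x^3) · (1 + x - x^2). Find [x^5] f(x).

2

(1 + x + x^2 + x^3 + x^4) has coefficients 1,1,1,1,1 for degrees 0…4.
(2 + x^2 + x^3) has coefficients 2,0,1,1,0,0 for degrees 0…5.
Finally multiplying by (1 + x - x^2), the product of all factors after the first has coefficients 2,2,-1,2,0,-1 for degrees 0…5.
[x^5] = 1·(-1) + 1·0 + 1·2 + 1·(-1) + 1·2 = 2.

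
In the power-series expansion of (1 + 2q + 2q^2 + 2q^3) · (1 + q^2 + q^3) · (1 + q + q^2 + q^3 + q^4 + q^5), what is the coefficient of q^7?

18

(1 + 2q + 2q^2 + 2q^3) has coefficients 1,2,2,2 for degrees 0…3.
(1 + q^2 + q^3) has coefficients 1,0,1,1,0,0,0,0 for degrees 0…7.
Finally multiplying by (1 + q + q^2 + q^3 + q^4 + q^5), the product of all factors after the first has coefficients 1,1,2,3,3,3,2,2 for degrees 0…7.
[q^7] = 1·2 + 2·2 + 2·3 + 2·3 = 18.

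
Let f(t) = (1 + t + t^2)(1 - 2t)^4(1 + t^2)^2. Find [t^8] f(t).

(1 + t + t^2) has coefficients 1,1,1 for degrees 0…2.
(1 - 2t)^4 has coefficients 1,-8,24,-32,16,0,0,0,0 for degrees 0…8.
Finally multiplying by (1 + t^2)^2, the product of all factors after the first has coefficients 1,-8,26,-48,65,-72,56,-32,16 for degrees 0…8.
[t^8] = 1·16 + 1·(-32) + 1·56 = 40.

40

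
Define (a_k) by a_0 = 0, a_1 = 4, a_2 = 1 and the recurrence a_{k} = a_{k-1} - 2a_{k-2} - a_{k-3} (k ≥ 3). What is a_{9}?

The ordinary generating function has denominator 1 - t + 2t^2 + t^3.
Iterating the recurrence: a_0,…,a_{9} = 0, 4, 1, -7, -13, 0, 33, 46, -20, -145.

-145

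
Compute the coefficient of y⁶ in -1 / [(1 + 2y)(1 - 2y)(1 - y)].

-85

The denominator gives the recurrence a_n = a_(n−1) + 4a_(n−2) − 4a_(n−3) for n ≥ 3; the numerator fixes a_0 = -1, a_1 = -1, a_2 = -5.
Iterating: -1, -1, -5, -5, -21, -21, -85, so a_6 = -85.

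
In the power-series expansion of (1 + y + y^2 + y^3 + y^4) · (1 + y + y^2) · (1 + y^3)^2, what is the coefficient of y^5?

8

(1 + y + y^2 + y^3 + y^4) has coefficients 1,1,1,1,1 for degrees 0…4.
(1 + y + y^2) has coefficients 1,1,1,0,0,0 for degrees 0…5.
Finally multiplying by (1 + y^3)^2, the product of all factors after the first has coefficients 1,1,1,2,2,2 for degrees 0…5.
[y^5] = 1·2 + 1·2 + 1·2 + 1·1 + 1·1 = 8.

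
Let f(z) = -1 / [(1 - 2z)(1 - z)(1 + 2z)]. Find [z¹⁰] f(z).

The denominator gives the recurrence a_n = a_(n−1) + 4a_(n−2) − 4a_(n−3) for n ≥ 3; the numerator fixes a_0 = -1, a_1 = -1, a_2 = -5.
Iterating: -1, -1, -5, -5, -21, -21, -85, -85, -341, -341, -1365, so a_10 = -1365.

-1365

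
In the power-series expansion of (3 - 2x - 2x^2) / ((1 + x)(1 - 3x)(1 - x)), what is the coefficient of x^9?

46747

Partial fractions give a closed form: a_n = (3/8)·(-1)^n + (19/8)·3^n + (1/4)·1^n.
At n = 9: a_9 = 46747.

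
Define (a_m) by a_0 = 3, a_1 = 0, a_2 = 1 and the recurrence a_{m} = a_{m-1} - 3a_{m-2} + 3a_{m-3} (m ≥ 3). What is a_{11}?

The ordinary generating function has denominator 1 - y + 3y^2 - 3y^3.
Iterating the recurrence: a_0,…,a_{11} = 3, 0, 1, 10, 7, -20, -11, 70, 43, -200, -119, 610.

610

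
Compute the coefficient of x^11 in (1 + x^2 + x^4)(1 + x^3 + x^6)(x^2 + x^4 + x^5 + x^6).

3

(1 + x^2 + x^4) has coefficients 1,0,1,0,1 for degrees 0…4.
(1 + x^3 + x^6) has coefficients 1,0,0,1,0,0,1,0,0,0,0,0 for degrees 0…11.
Finally multiplying by (x^2 + x^4 + x^5 + x^6), the product of all factors after the first has coefficients 0,0,1,0,1,2,1,1,2,1,1,1 for degrees 0…11.
[x^11] = 1·1 + 1·1 + 1·1 = 3.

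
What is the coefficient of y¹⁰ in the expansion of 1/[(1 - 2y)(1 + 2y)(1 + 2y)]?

The denominator gives the recurrence a_n = −2a_(n−1) + 4a_(n−2) + 8a_(n−3) for n ≥ 3; the numerator fixes a_0 = 1, a_1 = -2, a_2 = 8.
Iterating: 1, -2, 8, -16, 48, -96, 256, -512, 1280, -2560, 6144, so a_10 = 6144.

6144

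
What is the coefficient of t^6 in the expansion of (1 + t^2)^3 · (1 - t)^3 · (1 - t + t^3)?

12

(1 + t^2)^3 has coefficients 1,0,3,0,3,0,1 for degrees 0…6.
(1 - t)^3 has coefficients 1,-3,3,-1,0,0,0 for degrees 0…6.
Finally multiplying by (1 - t + t^3), the product of all factors after the first has coefficients 1,-4,6,-3,-2,3,-1 for degrees 0…6.
[t^6] = 1·(-1) + 3·(-2) + 3·6 + 1·1 = 12.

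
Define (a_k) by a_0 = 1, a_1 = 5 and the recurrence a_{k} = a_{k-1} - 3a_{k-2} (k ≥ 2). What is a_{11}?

The ordinary generating function has denominator 1 - q + 3q^2.
Iterating the recurrence: a_0,…,a_{11} = 1, 5, 2, -13, -19, 20, 77, 17, -214, -265, 377, 1172.

1172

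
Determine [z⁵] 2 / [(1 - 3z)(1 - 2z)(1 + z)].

1008

Partial fractions give a closed form: a_n = (9/2)·3^n + (-8/3)·2^n + (1/6)·(-1)^n.
At n = 5: a_5 = 1008.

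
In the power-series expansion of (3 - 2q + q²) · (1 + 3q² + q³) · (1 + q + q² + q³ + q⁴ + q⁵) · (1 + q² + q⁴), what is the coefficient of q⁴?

(3 - 2q + q²) has coefficients 3,-2,1 for degrees 0…2.
(1 + 3q² + q³) has coefficients 1,0,3,1,0 for degrees 0…4.
Multiplying by (1 + q + q² + q³ + q⁴ + q⁵) gives running coefficients 1,1,4,5,5 for degrees 0…4.
Finally multiplying by (1 + q² + q⁴), the product of all factors after the first has coefficients 1,1,5,6,10 for degrees 0…4.
[q⁴] = 3·10 − 2·6 + 1·5 = 23.

23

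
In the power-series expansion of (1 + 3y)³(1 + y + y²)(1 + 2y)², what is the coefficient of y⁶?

(1 + 3y)³ has coefficients 1,9,27,27 for degrees 0…3.
(1 + y + y²) has coefficients 1,1,1,0,0,0,0 for degrees 0…6.
Finally multiplying by (1 + 2y)², the product of all factors after the first has coefficients 1,5,9,8,4,0,0 for degrees 0…6.
[y⁶] = 1·0 + 9·0 + 27·4 + 27·8 = 324.

324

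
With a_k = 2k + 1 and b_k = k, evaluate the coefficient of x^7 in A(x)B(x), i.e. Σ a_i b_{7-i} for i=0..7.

140

The convolution is the x^7 coefficient of A(x)B(x).
Σ = 1·7 + 3·6 + 5·5 + 7·4 + 9·3 + 11·2 + 13·1 + 15·0 = 140.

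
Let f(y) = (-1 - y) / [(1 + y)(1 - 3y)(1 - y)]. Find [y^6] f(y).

Partial fractions give a closed form: a_n = (-3/2)·3^n + (1/2)·1^n.
At n = 6: a_6 = -1093.

-1093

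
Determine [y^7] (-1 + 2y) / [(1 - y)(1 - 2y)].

The denominator gives the recurrence a_n = 3a_(n−1) − 2a_(n−2) for n ≥ 2; the numerator fixes a_0 = -1, a_1 = -1.
Iterating: -1, -1, -1, -1, -1, -1, -1, -1, so a_7 = -1.

-1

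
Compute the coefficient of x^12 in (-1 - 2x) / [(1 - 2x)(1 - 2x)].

-102400

The denominator gives the recurrence a_n = 4a_(n−1) − 4a_(n−2) for n ≥ 2; the numerator fixes a_0 = -1, a_1 = -6.
Iterating: -1, -6, -20, -56, -144, -352, -832, -1920, -4352, -9728, -21504, -47104, -102400, so a_12 = -102400.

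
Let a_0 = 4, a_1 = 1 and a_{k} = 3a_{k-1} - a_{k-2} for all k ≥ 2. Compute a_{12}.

The ordinary generating function has denominator 1 - 3x + x^2.
Iterating the recurrence: a_0,…,a_{12} = 4, 1, -1, -4, -11, -29, -76, -199, -521, -1364, -3571, -9349, -24476.

-24476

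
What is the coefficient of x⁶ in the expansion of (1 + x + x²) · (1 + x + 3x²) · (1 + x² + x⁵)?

(1 + x + x²) has coefficients 1,1,1 for degrees 0…2.
(1 + x + 3x²) has coefficients 1,1,3,0,0,0,0 for degrees 0…6.
Finally multiplying by (1 + x² + x⁵), the product of all factors after the first has coefficients 1,1,4,1,3,1,1 for degrees 0…6.
[x⁶] = 1·1 + 1·1 + 1·3 = 5.

5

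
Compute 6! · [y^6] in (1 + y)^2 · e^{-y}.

The EGF product rule gives c_6 = Σ_{k_1+k_2=6} C(6; k_1,k_2) · ∏ g_i(k_i), where (1+y)^2 gives the falling factorial (2)_k; e^{-y} gives (-1)^k.
g_1(k) for k = 0…6: 1, 2, 2, 0, 0, 0, 0.
g_2(k) for k = 0…6: 1, -1, 1, -1, 1, -1, 1.
c_6 = Σ_k C(6,k)·g_1(k)·g_2(6−k) = 1·1·1 + 6·2·(-1) + 15·2·1 = 1 − 12 + 30 = 19.

19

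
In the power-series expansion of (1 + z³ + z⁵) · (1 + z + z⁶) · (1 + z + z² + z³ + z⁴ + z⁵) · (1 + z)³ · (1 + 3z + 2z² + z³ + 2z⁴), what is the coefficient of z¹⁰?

362

(1 + z³ + z⁵) has coefficients 1,0,0,1,0,1 for degrees 0…5.
(1 + z + z⁶) has coefficients 1,1,0,0,0,0,1,0,0,0,0 for degrees 0…10.
Multiplying by (1 + z + z² + z³ + z⁴ + z⁵) gives running coefficients 1,2,2,2,2,2,2,1,1,1,1 for degrees 0…10.
Multiplying by (1 + z)³ gives running coefficients 1,5,11,15,16,16,16,15,12,9,8 for degrees 0…10.
Finally multiplying by (1 + 3z + 2z² + z³ + 2z⁴), the product of all factors after the first has coefficients 1,8,28,59,90,115,133,141,137,123,106 for degrees 0…10.
[z¹⁰] = 1·106 + 1·141 + 1·115 = 362.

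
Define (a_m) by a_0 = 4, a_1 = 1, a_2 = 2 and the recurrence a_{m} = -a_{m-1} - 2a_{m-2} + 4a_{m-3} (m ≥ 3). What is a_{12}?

The ordinary generating function has denominator 1 + x + 2x^2 - 4x^3.
Iterating the recurrence: a_0,…,a_{12} = 4, 1, 2, 12, -12, -4, 76, -116, -52, 588, -948, -436, 4684.

4684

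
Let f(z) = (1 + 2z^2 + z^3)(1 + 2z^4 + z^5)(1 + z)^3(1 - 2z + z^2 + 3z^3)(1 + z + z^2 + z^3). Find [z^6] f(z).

(1 + 2z^2 + z^3) has coefficients 1,0,2,1 for degrees 0…3.
(1 + 2z^4 + z^5) has coefficients 1,0,0,0,2,1,0 for degrees 0…6.
Multiplying by (1 + z)^3 gives running coefficients 1,3,3,1,2,7,9 for degrees 0…6.
Multiplying by (1 - 2z + z^2 + 3z^3) gives running coefficients 1,1,-2,1,12,13,0 for degrees 0…6.
Finally multiplying by (1 + z + z^2 + z^3), the product of all factors after the first has coefficients 1,2,0,1,12,24,26 for degrees 0…6.
[z^6] = 1·26 + 2·12 + 1·1 = 51.

51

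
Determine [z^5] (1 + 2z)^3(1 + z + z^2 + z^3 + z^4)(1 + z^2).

(1 + 2z)^3 has coefficients 1,6,12,8 for degrees 0…3.
(1 + z + z^2 + z^3 + z^4) has coefficients 1,1,1,1,1,0 for degrees 0…5.
Finally multiplying by (1 + z^2), the product of all factors after the first has coefficients 1,1,2,2,2,1 for degrees 0…5.
[z^5] = 1·1 + 6·2 + 12·2 + 8·2 = 53.

53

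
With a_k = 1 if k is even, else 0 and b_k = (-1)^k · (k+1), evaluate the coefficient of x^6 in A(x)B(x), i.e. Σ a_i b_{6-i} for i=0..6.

Write out a_i and b_{6-i} for i = 0,…,6 and sum the products.
Σ = 1·7 + 0·(-6) + 1·5 + 0·(-4) + 1·3 + 0·(-2) + 1·1 = 16.

16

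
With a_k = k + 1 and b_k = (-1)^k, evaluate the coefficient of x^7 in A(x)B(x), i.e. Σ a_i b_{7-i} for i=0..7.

4

The convolution is the t^7 coefficient of A(t)B(t).
Σ = 1·(-1) + 2·1 + 3·(-1) + 4·1 + 5·(-1) + 6·1 + 7·(-1) + 8·1 = 4.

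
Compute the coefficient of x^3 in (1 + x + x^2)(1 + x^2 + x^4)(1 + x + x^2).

4

(1 + x + x^2) has coefficients 1,1,1 for degrees 0…2.
(1 + x^2 + x^4) has coefficients 1,0,1,0 for degrees 0…3.
Finally multiplying by (1 + x + x^2), the product of all factors after the first has coefficients 1,1,2,1 for degrees 0…3.
[x^3] = 1·1 + 1·2 + 1·1 = 4.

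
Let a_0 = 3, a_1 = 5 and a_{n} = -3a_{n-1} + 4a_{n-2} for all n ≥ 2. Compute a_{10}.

-419427

The ordinary generating function has denominator 1 + 3t - 4t^2.
Iterating the recurrence: a_0,…,a_{10} = 3, 5, -3, 29, -99, 413, -1635, 6557, -26211, 104861, -419427.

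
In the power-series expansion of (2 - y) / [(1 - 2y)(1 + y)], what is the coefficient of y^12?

Partial fractions give a closed form: a_n = (1)·2^n + (1)·(-1)^n.
At n = 12: a_12 = 4097.

4097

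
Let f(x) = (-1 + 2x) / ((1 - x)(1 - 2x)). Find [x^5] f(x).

-1

The denominator gives the recurrence a_n = 3a_(n−1) − 2a_(n−2) for n ≥ 3; the numerator fixes a_0 = -1, a_1 = -1, a_2 = -1.
Iterating: -1, -1, -1, -1, -1, -1, so a_5 = -1.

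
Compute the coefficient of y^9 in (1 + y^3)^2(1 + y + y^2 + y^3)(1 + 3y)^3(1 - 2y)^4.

-722

(1 + y^3)^2 has coefficients 1,0,0,2,0,0,1 for degrees 0…6.
(1 + y + y^2 + y^3) has coefficients 1,1,1,1,0,0,0,0,0,0 for degrees 0…9.
Multiplying by (1 + 3y)^3 gives running coefficients 1,10,37,64,63,54,27,0,0,0 for degrees 0…9.
Finally multiplying by (1 - 2y)^4, the product of all factors after the first has coefficients 1,2,-19,-24,135,62,-349,88,-72,0 for degrees 0…9.
[y^9] = 1·0 + 2·(-349) + 1·(-24) = -722.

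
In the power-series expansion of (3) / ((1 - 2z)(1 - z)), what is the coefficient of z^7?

765

The denominator gives the recurrence a_n = 3a_(n−1) − 2a_(n−2) for n ≥ 2; the numerator fixes a_0 = 3, a_1 = 9.
Iterating: 3, 9, 21, 45, 93, 189, 381, 765, so a_7 = 765.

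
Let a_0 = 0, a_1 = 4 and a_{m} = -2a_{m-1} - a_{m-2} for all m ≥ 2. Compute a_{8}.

-32

The ordinary generating function has denominator 1 + 2x + x^2.
Iterating the recurrence: a_0,…,a_{8} = 0, 4, -8, 12, -16, 20, -24, 28, -32.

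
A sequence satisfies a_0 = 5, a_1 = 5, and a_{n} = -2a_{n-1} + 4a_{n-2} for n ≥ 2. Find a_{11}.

The ordinary generating function has denominator 1 + 2t - 4t^2.
Iterating the recurrence: a_0,…,a_{11} = 5, 5, 10, 0, 40, -80, 320, -960, 3200, -10240, 33280, -107520.

-107520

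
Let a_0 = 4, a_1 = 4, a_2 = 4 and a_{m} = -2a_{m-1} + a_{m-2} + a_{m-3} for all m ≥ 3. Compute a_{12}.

3956

The ordinary generating function has denominator 1 + 2y - y^2 - y^3.
Iterating the recurrence: a_0,…,a_{12} = 4, 4, 4, 0, 8, -12, 32, -68, 156, -348, 784, -1760, 3956.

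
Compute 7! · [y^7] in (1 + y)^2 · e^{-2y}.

The EGF product rule gives c_7 = Σ_{k_1+k_2=7} C(7; k_1,k_2) · ∏ g_i(k_i), where (1+y)^2 gives the falling factorial (2)_k; e^{-2y} gives (-2)^k.
g_1(k) for k = 0…7: 1, 2, 2, 0, 0, 0, 0, 0.
g_2(k) for k = 0…7: 1, -2, 4, -8, 16, -32, 64, -128.
c_7 = Σ_k C(7,k)·g_1(k)·g_2(7−k) = 1·1·(-128) + 7·2·64 + 21·2·(-32) = −128 + 896 − 1344 = -576.

-576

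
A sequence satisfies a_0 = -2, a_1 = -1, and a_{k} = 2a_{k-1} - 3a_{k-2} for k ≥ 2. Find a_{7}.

The ordinary generating function has denominator 1 - 2t + 3t^2.
Iterating the recurrence: a_0,…,a_{7} = -2, -1, 4, 11, 10, -13, -56, -73.

-73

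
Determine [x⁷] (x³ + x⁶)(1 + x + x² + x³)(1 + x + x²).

4

(x³ + x⁶) has coefficients 0,0,0,1,0,0,1 for degrees 0…6.
(1 + x + x² + x³) has coefficients 1,1,1,1,0,0,0,0 for degrees 0…7.
Finally multiplying by (1 + x + x²), the product of all factors after the first has coefficients 1,2,3,3,2,1,0,0 for degrees 0…7.
[x⁷] = 1·2 + 1·2 = 4.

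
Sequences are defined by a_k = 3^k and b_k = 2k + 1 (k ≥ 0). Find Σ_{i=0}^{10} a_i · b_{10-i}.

This is [x^10] in the product of the two ordinary generating functions.
Σ = 1·21 + 3·19 + 9·17 + 27·15 + 81·13 + 243·11 + 729·9 + 2187·7 + 6561·5 + 19683·3 + 59049·1 = 177135.

177135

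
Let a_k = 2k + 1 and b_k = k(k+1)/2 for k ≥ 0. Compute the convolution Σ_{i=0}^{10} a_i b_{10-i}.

The convolution is the x^10 coefficient of A(x)B(x).
Σ = 1·55 + 3·45 + 5·36 + 7·28 + 9·21 + 11·15 + 13·10 + 15·6 + 17·3 + 19·1 + 21·0 = 1210.

1210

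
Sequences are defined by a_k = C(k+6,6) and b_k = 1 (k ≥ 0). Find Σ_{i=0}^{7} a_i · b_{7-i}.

This is [x^7] in the product of the two ordinary generating functions.
Σ = 1·1 + 7·1 + 28·1 + 84·1 + 210·1 + 462·1 + 924·1 + 1716·1 = 3432.

3432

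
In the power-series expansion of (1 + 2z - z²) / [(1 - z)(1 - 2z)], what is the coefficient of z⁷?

446

The denominator gives the recurrence a_n = 3a_(n−1) − 2a_(n−2) for n ≥ 3; the numerator fixes a_0 = 1, a_1 = 5, a_2 = 12.
Iterating: 1, 5, 12, 26, 54, 110, 222, 446, so a_7 = 446.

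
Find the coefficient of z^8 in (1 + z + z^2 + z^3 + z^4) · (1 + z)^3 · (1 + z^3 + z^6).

(1 + z + z^2 + z^3 + z^4) has coefficients 1,1,1,1,1 for degrees 0…4.
(1 + z)^3 has coefficients 1,3,3,1,0,0,0,0,0 for degrees 0…8.
Finally multiplying by (1 + z^3 + z^6), the product of all factors after the first has coefficients 1,3,3,2,3,3,2,3,3 for degrees 0…8.
[z^8] = 1·3 + 1·3 + 1·2 + 1·3 + 1·3 = 14.

14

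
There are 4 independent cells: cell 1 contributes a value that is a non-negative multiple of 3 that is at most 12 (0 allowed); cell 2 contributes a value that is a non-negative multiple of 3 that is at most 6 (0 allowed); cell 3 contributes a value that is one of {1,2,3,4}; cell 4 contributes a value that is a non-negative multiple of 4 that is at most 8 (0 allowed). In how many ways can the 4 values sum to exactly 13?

11

The generating function for the choices is (1 + y³ + y⁶ + y⁹ + y¹²)·(1 + y³ + y⁶)·(y + y² + y³ + y⁴)·(1 + y⁴ + y⁸); the count is [y¹³].
(1 + y³ + y⁶ + y⁹ + y¹²) has coefficients 1,0,0,1,0,0,1,0,0,1,0,0,1 for degrees 0…12.
(1 + y³ + y⁶) has coefficients 1,0,0,1,0,0,1,0,0,0,0,0,0,0 for degrees 0…13.
Multiplying by (y + y² + y³ + y⁴) gives running coefficients 0,1,1,1,2,1,1,2,1,1,1,0,0,0 for degrees 0…13.
Finally multiplying by (1 + y⁴ + y⁸), the product of all factors after the first has coefficients 0,1,1,1,2,2,2,3,3,3,3,3,3,2 for degrees 0…13.
[y¹³] = 1·2 + 1·3 + 1·3 + 1·2 + 1·1 = 11.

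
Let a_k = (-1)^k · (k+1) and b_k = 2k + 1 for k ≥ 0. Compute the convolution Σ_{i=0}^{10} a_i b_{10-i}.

This is [x^10] in the product of the two ordinary generating functions.
Σ = 1·21 − 2·19 + 3·17 − 4·15 + 5·13 − 6·11 + 7·9 − 8·7 + 9·5 − 10·3 + 11·1 = 6.

6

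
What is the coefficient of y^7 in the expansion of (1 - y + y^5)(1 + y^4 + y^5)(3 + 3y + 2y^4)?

(1 - y + y^5) has coefficients 1,-1,0,0,0,1 for degrees 0…5.
(1 + y^4 + y^5) has coefficients 1,0,0,0,1,1,0,0 for degrees 0…7.
Finally multiplying by (3 + 3y + 2y^4), the product of all factors after the first has coefficients 3,3,0,0,5,6,3,0 for degrees 0…7.
[y^7] = 1·0 − 1·3 + 1·0 = -3.

-3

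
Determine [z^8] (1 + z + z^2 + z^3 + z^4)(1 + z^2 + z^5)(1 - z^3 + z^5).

(1 + z + z^2 + z^3 + z^4) has coefficients 1,1,1,1,1 for degrees 0…4.
(1 + z^2 + z^5) has coefficients 1,0,1,0,0,1,0,0,0 for degrees 0…8.
Finally multiplying by (1 - z^3 + z^5), the product of all factors after the first has coefficients 1,0,1,-1,0,1,0,1,-1 for degrees 0…8.
[z^8] = 1·(-1) + 1·1 + 1·0 + 1·1 + 1·0 = 1.

1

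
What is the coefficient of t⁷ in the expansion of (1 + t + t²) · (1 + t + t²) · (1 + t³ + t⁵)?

4

(1 + t + t²) has coefficients 1,1,1 for degrees 0…2.
(1 + t + t²) has coefficients 1,1,1,0,0,0,0,0 for degrees 0…7.
Finally multiplying by (1 + t³ + t⁵), the product of all factors after the first has coefficients 1,1,1,1,1,2,1,1 for degrees 0…7.
[t⁷] = 1·1 + 1·1 + 1·2 = 4.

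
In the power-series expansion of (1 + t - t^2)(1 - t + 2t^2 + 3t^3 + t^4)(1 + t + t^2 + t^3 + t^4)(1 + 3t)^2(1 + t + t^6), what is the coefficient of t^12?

80

(1 + t - t^2) has coefficients 1,1,-1 for degrees 0…2.
(1 - t + 2t^2 + 3t^3 + t^4) has coefficients 1,-1,2,3,1,0,0,0,0,0,0,0,0 for degrees 0…12.
Multiplying by (1 + t + t^2 + t^3 + t^4) gives running coefficients 1,0,2,5,6,5,6,4,1,0,0,0,0 for degrees 0…12.
Multiplying by (1 + 3t)^2 gives running coefficients 1,6,11,17,54,86,90,85,79,42,9,0,0 for degrees 0…12.
Finally multiplying by (1 + t + t^6), the product of all factors after the first has coefficients 1,7,17,28,71,140,177,181,175,138,105,95,90 for degrees 0…12.
[t^12] = 1·90 + 1·95 − 1·105 = 80.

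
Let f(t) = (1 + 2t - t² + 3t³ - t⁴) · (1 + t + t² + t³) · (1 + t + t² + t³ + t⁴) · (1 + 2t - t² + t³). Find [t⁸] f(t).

26

(1 + 2t - t² + 3t³ - t⁴) has coefficients 1,2,-1,3,-1 for degrees 0…4.
(1 + t + t² + t³) has coefficients 1,1,1,1,0,0,0,0,0 for degrees 0…8.
Multiplying by (1 + t + t² + t³ + t⁴) gives running coefficients 1,2,3,4,4,3,2,1,0 for degrees 0…8.
Finally multiplying by (1 + 2t - t² + t³), the product of all factors after the first has coefficients 1,4,6,9,11,10,8,6,3 for degrees 0…8.
[t⁸] = 1·3 + 2·6 − 1·8 + 3·10 − 1·11 = 26.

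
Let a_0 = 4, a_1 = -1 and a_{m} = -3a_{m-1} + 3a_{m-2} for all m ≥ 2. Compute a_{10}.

The ordinary generating function has denominator 1 + 3q - 3q^2.
Iterating the recurrence: a_0,…,a_{10} = 4, -1, 15, -48, 189, -711, 2700, -10233, 38799, -147096, 557685.

557685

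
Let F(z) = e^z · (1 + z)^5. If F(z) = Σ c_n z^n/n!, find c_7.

9276

The EGF product rule gives c_7 = Σ_{k_1+k_2=7} C(7; k_1,k_2) · ∏ g_i(k_i), where e^z gives (1)^k; (1+z)^5 gives the falling factorial (5)_k.
g_1(k) for k = 0…7: 1, 1, 1, 1, 1, 1, 1, 1.
g_2(k) for k = 0…7: 1, 5, 20, 60, 120, 120, 0, 0.
c_7 = Σ_k C(7,k)·g_1(k)·g_2(7−k) = 21·1·120 + 35·1·120 + 35·1·60 + 21·1·20 + 7·1·5 + 1·1·1 = 2520 + 4200 + 2100 + 420 + 35 + 1 = 9276.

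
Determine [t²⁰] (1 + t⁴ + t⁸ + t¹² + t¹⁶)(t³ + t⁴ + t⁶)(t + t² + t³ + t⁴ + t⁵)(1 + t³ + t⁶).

11

(1 + t⁴ + t⁸ + t¹² + t¹⁶) has coefficients 1,0,0,0,1,0,0,0,1,0,0,0,1,0,0,0,1 for degrees 0…16.
(t³ + t⁴ + t⁶) has coefficients 0,0,0,1,1,0,1,0,0,0,0,0,0,0,0,0,0,0,0,0,0 for degrees 0…20.
Multiplying by (t + t² + t³ + t⁴ + t⁵) gives running coefficients 0,0,0,0,1,2,2,3,3,2,1,1,0,0,0,0,0,0,0,0,0 for degrees 0…20.
Finally multiplying by (1 + t³ + t⁶), the product of all factors after the first has coefficients 0,0,0,0,1,2,2,4,5,4,5,6,4,4,4,2,1,1,0,0,0 for degrees 0…20.
[t²⁰] = 1·0 + 1·1 + 1·4 + 1·5 + 1·1 = 11.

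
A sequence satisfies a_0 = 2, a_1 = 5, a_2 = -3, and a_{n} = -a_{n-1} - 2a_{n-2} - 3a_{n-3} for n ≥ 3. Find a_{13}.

778

The ordinary generating function has denominator 1 + q + 2q^2 + 3q^3.
Iterating the recurrence: a_0,…,a_{13} = 2, 5, -3, -13, 4, 31, 0, -74, -19, 167, 93, -370, -317, 778.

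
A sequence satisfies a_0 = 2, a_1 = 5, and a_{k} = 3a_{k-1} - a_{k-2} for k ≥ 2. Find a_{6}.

610

The ordinary generating function has denominator 1 - 3t + t^2.
Iterating the recurrence: a_0,…,a_{6} = 2, 5, 13, 34, 89, 233, 610.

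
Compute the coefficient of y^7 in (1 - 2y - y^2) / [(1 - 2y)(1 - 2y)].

The denominator gives the recurrence a_n = 4a_(n−1) − 4a_(n−2) for n ≥ 3; the numerator fixes a_0 = 1, a_1 = 2, a_2 = 3.
Iterating: 1, 2, 3, 4, 4, 0, -16, -64, so a_7 = -64.

-64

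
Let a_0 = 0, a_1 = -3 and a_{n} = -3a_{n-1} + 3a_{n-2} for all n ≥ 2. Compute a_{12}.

The ordinary generating function has denominator 1 + 3y - 3y^2.
Iterating the recurrence: a_0,…,a_{12} = 0, -3, 9, -36, 135, -513, 1944, -7371, 27945, -105948, 401679, -1522881, 5773680.

5773680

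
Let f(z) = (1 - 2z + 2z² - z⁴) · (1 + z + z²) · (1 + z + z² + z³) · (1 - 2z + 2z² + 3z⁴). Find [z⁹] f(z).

(1 - 2z + 2z² - z⁴) has coefficients 1,-2,2,0,-1 for degrees 0…4.
(1 + z + z²) has coefficients 1,1,1,0,0,0,0,0,0,0 for degrees 0…9.
Multiplying by (1 + z + z² + z³) gives running coefficients 1,2,3,3,2,1,0,0,0,0 for degrees 0…9.
Finally multiplying by (1 - 2z + 2z² + 3z⁴), the product of all factors after the first has coefficients 1,0,1,1,5,9,11,11,6,3 for degrees 0…9.
[z⁹] = 1·3 − 2·6 + 2·11 − 1·9 = 4.

4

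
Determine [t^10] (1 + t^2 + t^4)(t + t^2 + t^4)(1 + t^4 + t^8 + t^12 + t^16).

3

(1 + t^2 + t^4) has coefficients 1,0,1,0,1 for degrees 0…4.
(t + t^2 + t^4) has coefficients 0,1,1,0,1,0,0,0,0,0,0 for degrees 0…10.
Finally multiplying by (1 + t^4 + t^8 + t^12 + t^16), the product of all factors after the first has coefficients 0,1,1,0,1,1,1,0,1,1,1 for degrees 0…10.
[t^10] = 1·1 + 1·1 + 1·1 = 3.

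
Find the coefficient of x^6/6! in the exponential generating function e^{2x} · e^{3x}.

The EGF product rule gives c_6 = Σ_{k_1+k_2=6} C(6; k_1,k_2) · ∏ g_i(k_i), where e^{2x} gives (2)^k; e^{3x} gives (3)^k.
g_1(k) for k = 0…6: 1, 2, 4, 8, 16, 32, 64.
g_2(k) for k = 0…6: 1, 3, 9, 27, 81, 243, 729.
c_6 = Σ_k C(6,k)·g_1(k)·g_2(6−k) = 1·1·729 + 6·2·243 + 15·4·81 + 20·8·27 + 15·16·9 + 6·32·3 + 1·64·1 = 729 + 2916 + 4860 + 4320 + 2160 + 576 + 64 = 15625.

15625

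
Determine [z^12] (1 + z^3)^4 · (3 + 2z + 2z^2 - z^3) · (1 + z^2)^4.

(1 + z^3)^4 has coefficients 1,0,0,4,0,0,6,0,0,4,0,0,1 for degrees 0…12.
(3 + 2z + 2z^2 - z^3) has coefficients 3,2,2,-1,0,0,0,0,0,0,0,0,0 for degrees 0…12.
Finally multiplying by (1 + z^2)^4, the product of all factors after the first has coefficients 3,2,14,7,26,8,24,2,11,-2,2,-1,0 for degrees 0…12.
[z^12] = 1·0 + 4·(-2) + 6·24 + 4·7 + 1·3 = 167.

167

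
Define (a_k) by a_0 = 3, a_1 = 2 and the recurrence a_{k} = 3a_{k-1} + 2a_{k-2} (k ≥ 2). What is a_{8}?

The ordinary generating function has denominator 1 - 3x - 2x^2.
Iterating the recurrence: a_0,…,a_{8} = 3, 2, 12, 40, 144, 512, 1824, 6496, 23136.

23136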